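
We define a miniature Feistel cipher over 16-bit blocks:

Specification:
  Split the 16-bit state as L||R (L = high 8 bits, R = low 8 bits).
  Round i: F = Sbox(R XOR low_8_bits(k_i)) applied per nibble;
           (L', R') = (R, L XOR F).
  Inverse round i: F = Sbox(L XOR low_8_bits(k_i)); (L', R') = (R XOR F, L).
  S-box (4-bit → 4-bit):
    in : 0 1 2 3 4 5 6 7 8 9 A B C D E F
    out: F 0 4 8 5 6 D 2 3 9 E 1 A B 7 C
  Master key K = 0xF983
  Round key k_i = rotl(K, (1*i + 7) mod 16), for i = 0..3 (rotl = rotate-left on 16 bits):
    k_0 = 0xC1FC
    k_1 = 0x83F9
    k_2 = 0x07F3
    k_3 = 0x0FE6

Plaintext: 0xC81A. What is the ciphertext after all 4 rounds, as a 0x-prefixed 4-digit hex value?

s_0 = plaintext = 0xC81A
s_1 = Round(s_0, k_0) = 0x1AB5
s_2 = Round(s_1, k_1) = 0xB540
s_3 = Round(s_2, k_2) = 0x40AD
s_4 = Round(s_3, k_3) = 0xAD11

0xAD11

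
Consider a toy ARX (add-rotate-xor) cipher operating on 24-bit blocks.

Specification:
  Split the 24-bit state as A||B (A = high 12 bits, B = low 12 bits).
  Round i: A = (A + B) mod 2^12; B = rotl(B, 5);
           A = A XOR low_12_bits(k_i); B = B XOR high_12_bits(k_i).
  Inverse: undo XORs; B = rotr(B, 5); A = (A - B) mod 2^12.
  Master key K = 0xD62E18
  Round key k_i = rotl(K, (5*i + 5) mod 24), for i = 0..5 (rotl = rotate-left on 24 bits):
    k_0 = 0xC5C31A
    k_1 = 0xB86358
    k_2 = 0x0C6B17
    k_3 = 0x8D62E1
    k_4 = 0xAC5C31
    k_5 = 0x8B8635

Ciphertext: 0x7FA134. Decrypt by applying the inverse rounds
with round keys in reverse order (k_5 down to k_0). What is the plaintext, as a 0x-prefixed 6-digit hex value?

0x13CF4C

s_0 = ciphertext = 0x7FA134
s_1 = InvRound(s_0, k_5) = 0xB8364C
s_2 = InvRound(s_1, k_4) = 0x2CE4E4
s_3 = InvRound(s_2, k_3) = 0x6CE961
s_4 = InvRound(s_3, k_2) = 0xA0C3CD
s_5 = InvRound(s_4, k_1) = 0x3925C2
s_6 = InvRound(s_5, k_0) = 0x13CF4C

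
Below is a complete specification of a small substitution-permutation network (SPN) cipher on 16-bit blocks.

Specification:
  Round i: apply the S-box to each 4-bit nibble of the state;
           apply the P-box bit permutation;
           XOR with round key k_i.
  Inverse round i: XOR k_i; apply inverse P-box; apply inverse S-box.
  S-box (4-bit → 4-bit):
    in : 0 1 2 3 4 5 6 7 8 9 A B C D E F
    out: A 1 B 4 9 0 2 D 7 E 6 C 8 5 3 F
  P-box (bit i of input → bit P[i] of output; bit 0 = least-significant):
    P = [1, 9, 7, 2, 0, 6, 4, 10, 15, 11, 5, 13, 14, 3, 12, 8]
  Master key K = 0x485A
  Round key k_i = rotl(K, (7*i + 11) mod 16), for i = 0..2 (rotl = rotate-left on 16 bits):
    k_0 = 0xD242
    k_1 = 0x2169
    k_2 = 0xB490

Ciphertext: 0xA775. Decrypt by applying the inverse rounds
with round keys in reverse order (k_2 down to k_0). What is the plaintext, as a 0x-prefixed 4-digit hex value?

0x2436

s_0 = ciphertext = 0xA775
s_1 = InvRound(s_0, k_2) = 0xB3E9
s_2 = InvRound(s_1, k_1) = 0x315A
s_3 = InvRound(s_2, k_0) = 0x2436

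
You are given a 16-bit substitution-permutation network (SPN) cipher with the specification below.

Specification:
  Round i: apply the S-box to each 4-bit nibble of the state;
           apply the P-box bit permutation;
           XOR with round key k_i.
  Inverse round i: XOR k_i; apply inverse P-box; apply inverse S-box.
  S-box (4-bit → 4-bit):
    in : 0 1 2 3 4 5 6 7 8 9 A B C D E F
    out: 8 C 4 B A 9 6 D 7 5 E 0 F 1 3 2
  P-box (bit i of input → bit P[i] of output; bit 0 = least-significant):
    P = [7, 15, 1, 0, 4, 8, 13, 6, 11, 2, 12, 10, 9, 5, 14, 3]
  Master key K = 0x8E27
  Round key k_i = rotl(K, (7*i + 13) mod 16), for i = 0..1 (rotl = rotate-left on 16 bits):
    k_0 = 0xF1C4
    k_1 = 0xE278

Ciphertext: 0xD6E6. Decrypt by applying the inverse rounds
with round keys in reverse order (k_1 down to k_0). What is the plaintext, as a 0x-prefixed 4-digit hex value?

s_0 = ciphertext = 0xD6E6
s_1 = InvRound(s_0, k_1) = 0x0A99
s_2 = InvRound(s_1, k_0) = 0x78C4

0x78C4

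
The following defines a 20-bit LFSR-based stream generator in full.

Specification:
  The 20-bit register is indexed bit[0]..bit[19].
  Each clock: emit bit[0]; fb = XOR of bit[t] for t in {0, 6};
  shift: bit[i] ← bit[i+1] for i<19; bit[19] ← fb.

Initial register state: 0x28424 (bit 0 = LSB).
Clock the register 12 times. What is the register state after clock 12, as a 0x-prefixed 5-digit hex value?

reg_0 = 0x28424
clock 1: out=0, reg = 0x14212
clock 2: out=0, reg = 0x0A109
clock 3: out=1, reg = 0x85084
clock 4: out=0, reg = 0x42842
clock 5: out=0, reg = 0xA1421
clock 6: out=1, reg = 0xD0A10
clock 7: out=0, reg = 0x68508
clock 8: out=0, reg = 0x34284
clock 9: out=0, reg = 0x1A142
clock 10: out=0, reg = 0x8D0A1
clock 11: out=1, reg = 0xC6850
clock 12: out=0, reg = 0xE3428

0xE3428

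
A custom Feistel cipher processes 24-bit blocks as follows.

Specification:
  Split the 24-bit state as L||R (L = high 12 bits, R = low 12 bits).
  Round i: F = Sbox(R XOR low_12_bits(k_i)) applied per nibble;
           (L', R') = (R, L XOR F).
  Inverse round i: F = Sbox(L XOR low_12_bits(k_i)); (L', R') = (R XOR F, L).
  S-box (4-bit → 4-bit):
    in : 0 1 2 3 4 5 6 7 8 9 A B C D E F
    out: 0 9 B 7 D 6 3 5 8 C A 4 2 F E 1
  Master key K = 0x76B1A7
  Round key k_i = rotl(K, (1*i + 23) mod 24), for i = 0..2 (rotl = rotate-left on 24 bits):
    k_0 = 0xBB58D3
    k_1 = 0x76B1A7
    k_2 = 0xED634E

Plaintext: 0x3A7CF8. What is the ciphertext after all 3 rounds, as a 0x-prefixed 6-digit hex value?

0xDB5007

s_0 = plaintext = 0x3A7CF8
s_1 = Round(s_0, k_0) = 0xCF8E13
s_2 = Round(s_1, k_1) = 0xE13DB5
s_3 = Round(s_2, k_2) = 0xDB5007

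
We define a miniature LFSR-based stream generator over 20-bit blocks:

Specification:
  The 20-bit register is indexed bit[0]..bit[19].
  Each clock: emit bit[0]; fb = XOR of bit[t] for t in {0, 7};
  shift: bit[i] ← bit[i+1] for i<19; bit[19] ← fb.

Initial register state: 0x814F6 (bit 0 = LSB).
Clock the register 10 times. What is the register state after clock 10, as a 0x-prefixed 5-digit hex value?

0x37E05

reg_0 = 0x814F6
clock 1: out=0, reg = 0xC0A7B
clock 2: out=1, reg = 0xE053D
clock 3: out=1, reg = 0xF029E
clock 4: out=0, reg = 0xF814F
clock 5: out=1, reg = 0xFC0A7
clock 6: out=1, reg = 0x7E053
clock 7: out=1, reg = 0xBF029
clock 8: out=1, reg = 0xDF814
clock 9: out=0, reg = 0x6FC0A
clock 10: out=0, reg = 0x37E05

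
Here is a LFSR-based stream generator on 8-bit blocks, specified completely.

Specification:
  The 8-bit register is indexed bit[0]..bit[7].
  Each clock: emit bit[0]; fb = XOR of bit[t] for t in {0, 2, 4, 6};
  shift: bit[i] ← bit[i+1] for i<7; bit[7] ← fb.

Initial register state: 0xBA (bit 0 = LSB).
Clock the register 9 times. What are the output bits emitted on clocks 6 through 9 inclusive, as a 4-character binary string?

reg_0 = 0xBA
clock 1: out=0, reg = 0xDD
clock 2: out=1, reg = 0x6E
clock 3: out=0, reg = 0x37
clock 4: out=1, reg = 0x9B
clock 5: out=1, reg = 0x4D
clock 6: out=1, reg = 0xA6
clock 7: out=0, reg = 0xD3
clock 8: out=1, reg = 0xE9
clock 9: out=1, reg = 0x74

1011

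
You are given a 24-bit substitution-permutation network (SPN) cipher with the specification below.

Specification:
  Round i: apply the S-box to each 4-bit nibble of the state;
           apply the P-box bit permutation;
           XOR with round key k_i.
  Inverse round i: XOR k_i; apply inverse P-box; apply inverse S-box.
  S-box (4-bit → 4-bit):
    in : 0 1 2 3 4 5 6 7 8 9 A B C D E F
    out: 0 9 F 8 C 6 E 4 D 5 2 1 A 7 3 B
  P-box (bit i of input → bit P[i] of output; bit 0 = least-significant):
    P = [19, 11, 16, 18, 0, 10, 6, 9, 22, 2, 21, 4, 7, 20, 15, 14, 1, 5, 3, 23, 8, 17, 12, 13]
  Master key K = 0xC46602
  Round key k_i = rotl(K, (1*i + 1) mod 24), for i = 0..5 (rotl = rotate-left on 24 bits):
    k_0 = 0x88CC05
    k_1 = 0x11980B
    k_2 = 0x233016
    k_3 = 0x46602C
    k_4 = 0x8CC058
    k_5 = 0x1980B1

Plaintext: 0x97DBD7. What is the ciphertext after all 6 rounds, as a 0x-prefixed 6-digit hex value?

s_0 = plaintext = 0x97DBD7
s_1 = Round(s_0, k_0) = 0xD959CC
s_2 = Round(s_1, k_1) = 0x670701
s_3 = Round(s_2, k_2) = 0x0D001E
s_4 = Round(s_3, k_3) = 0x4E6A07
s_5 = Round(s_4, k_4) = 0x9D307E
s_6 = Round(s_5, k_5) = 0x11D9DB

0x11D9DB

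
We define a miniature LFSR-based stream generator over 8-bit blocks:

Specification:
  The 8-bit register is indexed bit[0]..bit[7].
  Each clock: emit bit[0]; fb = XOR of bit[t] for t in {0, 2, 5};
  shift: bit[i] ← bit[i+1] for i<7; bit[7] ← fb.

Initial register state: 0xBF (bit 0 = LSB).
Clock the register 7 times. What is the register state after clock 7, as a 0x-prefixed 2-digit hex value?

reg_0 = 0xBF
clock 1: out=1, reg = 0xDF
clock 2: out=1, reg = 0x6F
clock 3: out=1, reg = 0xB7
clock 4: out=1, reg = 0xDB
clock 5: out=1, reg = 0xED
clock 6: out=1, reg = 0xF6
clock 7: out=0, reg = 0x7B

0x7B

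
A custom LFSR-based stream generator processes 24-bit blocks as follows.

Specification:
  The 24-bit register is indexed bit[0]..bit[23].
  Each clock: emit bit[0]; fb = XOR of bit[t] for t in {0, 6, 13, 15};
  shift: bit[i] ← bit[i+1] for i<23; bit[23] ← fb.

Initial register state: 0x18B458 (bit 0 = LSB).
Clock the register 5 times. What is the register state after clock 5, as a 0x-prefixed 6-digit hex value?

reg_0 = 0x18B458
clock 1: out=0, reg = 0x8C5A2C
clock 2: out=0, reg = 0x462D16
clock 3: out=0, reg = 0xA3168B
clock 4: out=1, reg = 0xD18B45
clock 5: out=1, reg = 0xE8C5A2

0xE8C5A2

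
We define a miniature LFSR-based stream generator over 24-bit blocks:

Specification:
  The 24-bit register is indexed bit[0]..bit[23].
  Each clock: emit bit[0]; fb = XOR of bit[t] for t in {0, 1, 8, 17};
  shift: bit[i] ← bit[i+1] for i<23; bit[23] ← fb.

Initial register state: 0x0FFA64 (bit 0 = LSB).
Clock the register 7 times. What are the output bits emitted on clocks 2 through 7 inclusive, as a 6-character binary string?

reg_0 = 0x0FFA64
clock 1: out=0, reg = 0x87FD32
clock 2: out=0, reg = 0xC3FE99
clock 3: out=1, reg = 0x61FF4C
clock 4: out=0, reg = 0xB0FFA6
clock 5: out=0, reg = 0x587FD3
clock 6: out=1, reg = 0xAC3FE9
clock 7: out=1, reg = 0x561FF4

010011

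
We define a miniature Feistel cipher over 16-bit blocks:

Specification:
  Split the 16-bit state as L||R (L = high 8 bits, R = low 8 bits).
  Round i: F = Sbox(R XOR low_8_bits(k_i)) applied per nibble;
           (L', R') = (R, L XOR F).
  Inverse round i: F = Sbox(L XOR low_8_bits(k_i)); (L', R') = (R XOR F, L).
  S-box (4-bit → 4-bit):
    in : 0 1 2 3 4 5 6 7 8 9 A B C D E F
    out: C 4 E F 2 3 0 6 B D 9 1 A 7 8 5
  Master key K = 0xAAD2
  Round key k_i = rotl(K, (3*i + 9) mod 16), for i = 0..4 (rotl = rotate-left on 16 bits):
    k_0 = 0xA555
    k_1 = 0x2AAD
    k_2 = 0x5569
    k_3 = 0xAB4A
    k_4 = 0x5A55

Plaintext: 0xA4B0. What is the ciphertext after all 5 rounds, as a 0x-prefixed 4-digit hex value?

s_0 = plaintext = 0xA4B0
s_1 = Round(s_0, k_0) = 0xB027
s_2 = Round(s_1, k_1) = 0x2709
s_3 = Round(s_2, k_2) = 0x092B
s_4 = Round(s_3, k_3) = 0x2B0D
s_5 = Round(s_4, k_4) = 0x0D10

0x0D10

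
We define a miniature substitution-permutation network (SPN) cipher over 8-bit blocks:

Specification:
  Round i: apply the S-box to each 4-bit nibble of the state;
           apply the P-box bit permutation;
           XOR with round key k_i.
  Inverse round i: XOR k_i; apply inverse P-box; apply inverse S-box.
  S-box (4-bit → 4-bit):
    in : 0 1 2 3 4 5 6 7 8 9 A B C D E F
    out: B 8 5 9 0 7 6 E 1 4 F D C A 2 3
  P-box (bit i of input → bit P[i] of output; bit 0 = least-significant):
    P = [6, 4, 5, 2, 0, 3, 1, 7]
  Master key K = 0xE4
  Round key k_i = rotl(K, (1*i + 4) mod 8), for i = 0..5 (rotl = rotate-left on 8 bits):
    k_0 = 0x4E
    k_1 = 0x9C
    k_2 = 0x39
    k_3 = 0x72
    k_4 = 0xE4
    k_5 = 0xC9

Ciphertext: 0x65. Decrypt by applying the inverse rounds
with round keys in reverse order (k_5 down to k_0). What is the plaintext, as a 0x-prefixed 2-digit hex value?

s_0 = ciphertext = 0x65
s_1 = InvRound(s_0, k_5) = 0xDC
s_2 = InvRound(s_1, k_4) = 0xE6
s_3 = InvRound(s_2, k_3) = 0x1D
s_4 = InvRound(s_3, k_2) = 0x4C
s_5 = InvRound(s_4, k_1) = 0x1F
s_6 = InvRound(s_5, k_0) = 0x8F

0x8F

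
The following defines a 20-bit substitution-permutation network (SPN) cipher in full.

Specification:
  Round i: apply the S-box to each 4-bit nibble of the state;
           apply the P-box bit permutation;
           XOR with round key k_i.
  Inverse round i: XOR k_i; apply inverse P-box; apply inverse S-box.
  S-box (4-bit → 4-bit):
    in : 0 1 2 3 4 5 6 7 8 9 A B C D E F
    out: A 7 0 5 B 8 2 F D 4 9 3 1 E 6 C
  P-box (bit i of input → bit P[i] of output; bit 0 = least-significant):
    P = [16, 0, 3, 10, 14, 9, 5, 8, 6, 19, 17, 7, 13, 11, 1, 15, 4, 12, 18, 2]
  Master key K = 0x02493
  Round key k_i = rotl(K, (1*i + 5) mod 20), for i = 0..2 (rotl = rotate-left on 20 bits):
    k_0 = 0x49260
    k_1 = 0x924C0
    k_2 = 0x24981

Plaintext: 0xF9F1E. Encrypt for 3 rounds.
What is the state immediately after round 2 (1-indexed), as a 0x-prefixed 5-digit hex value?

0x1E84A

s_0 = plaintext = 0xF9F1E
s_1 = Round(s_0, k_0) = 0x2D0CF
s_2 = Round(s_1, k_1) = 0x1E84A
s_3 = Round(s_2, k_2) = 0x51653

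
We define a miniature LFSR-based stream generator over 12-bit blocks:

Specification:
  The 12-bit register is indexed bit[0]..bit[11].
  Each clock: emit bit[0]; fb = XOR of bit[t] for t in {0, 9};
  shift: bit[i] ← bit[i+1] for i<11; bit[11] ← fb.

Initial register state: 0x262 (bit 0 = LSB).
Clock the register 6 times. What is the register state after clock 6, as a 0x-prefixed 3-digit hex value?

reg_0 = 0x262
clock 1: out=0, reg = 0x931
clock 2: out=1, reg = 0xC98
clock 3: out=0, reg = 0x64C
clock 4: out=0, reg = 0xB26
clock 5: out=0, reg = 0xD93
clock 6: out=1, reg = 0xEC9

0xEC9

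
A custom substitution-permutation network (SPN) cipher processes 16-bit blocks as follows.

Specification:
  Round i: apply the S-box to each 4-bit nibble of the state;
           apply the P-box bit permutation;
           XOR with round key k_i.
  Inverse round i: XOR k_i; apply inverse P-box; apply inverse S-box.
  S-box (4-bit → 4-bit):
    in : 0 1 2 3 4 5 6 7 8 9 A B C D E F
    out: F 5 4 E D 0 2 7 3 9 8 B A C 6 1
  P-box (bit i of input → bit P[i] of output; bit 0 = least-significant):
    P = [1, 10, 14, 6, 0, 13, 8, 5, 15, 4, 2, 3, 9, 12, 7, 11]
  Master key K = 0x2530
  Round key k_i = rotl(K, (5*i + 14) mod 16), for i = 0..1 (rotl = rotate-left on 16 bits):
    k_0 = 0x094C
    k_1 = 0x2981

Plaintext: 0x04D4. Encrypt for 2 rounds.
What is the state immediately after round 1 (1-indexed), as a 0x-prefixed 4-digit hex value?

0xD2A2

s_0 = plaintext = 0x04D4
s_1 = Round(s_0, k_0) = 0xD2A2
s_2 = Round(s_1, k_1) = 0x6125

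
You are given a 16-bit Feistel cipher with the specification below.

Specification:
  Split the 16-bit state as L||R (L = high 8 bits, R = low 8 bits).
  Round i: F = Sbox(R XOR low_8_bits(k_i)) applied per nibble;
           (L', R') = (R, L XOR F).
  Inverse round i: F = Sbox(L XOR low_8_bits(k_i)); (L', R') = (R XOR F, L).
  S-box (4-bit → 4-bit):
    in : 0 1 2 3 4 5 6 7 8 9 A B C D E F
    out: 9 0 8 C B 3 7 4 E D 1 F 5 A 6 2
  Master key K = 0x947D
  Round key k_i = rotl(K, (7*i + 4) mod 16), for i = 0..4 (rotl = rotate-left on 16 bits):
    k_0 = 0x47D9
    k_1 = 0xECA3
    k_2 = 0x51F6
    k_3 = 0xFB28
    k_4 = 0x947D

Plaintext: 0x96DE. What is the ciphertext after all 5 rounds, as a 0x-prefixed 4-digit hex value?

0xA562

s_0 = plaintext = 0x96DE
s_1 = Round(s_0, k_0) = 0xDE02
s_2 = Round(s_1, k_1) = 0x02CE
s_3 = Round(s_2, k_2) = 0xCECC
s_4 = Round(s_3, k_3) = 0xCCA5
s_5 = Round(s_4, k_4) = 0xA562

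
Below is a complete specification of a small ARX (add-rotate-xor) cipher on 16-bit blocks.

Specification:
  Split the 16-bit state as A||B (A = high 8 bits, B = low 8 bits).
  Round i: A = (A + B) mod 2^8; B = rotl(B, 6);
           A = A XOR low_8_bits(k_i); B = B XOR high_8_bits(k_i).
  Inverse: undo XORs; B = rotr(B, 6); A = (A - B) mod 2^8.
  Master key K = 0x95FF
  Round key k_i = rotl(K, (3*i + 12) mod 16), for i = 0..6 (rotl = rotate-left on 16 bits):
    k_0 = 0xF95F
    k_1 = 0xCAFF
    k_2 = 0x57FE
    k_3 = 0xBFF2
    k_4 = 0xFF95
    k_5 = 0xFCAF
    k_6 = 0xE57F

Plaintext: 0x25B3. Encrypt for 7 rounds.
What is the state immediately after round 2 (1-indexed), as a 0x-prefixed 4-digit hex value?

0x638F

s_0 = plaintext = 0x25B3
s_1 = Round(s_0, k_0) = 0x8715
s_2 = Round(s_1, k_1) = 0x638F
s_3 = Round(s_2, k_2) = 0x0CB4
s_4 = Round(s_3, k_3) = 0x3292
s_5 = Round(s_4, k_4) = 0x515B
s_6 = Round(s_5, k_5) = 0x032A
s_7 = Round(s_6, k_6) = 0x526F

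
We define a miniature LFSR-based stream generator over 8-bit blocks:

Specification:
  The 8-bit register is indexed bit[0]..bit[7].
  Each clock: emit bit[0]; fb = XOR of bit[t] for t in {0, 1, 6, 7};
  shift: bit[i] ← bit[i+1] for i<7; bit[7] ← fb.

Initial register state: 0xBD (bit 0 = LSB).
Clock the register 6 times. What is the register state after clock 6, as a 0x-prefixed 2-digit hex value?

reg_0 = 0xBD
clock 1: out=1, reg = 0x5E
clock 2: out=0, reg = 0x2F
clock 3: out=1, reg = 0x17
clock 4: out=1, reg = 0x0B
clock 5: out=1, reg = 0x05
clock 6: out=1, reg = 0x82

0x82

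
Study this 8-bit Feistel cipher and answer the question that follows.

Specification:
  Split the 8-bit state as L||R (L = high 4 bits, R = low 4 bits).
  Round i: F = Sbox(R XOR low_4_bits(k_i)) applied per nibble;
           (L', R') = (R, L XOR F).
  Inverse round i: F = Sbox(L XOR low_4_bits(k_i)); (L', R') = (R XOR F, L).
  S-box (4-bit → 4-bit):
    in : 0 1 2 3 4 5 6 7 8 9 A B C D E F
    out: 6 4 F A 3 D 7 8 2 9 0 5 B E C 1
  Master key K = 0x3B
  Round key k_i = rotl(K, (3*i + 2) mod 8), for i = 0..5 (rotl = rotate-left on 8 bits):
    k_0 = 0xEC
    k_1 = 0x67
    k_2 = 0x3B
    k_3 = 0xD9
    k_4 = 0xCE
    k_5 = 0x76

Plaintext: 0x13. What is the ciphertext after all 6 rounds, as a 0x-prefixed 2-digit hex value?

s_0 = plaintext = 0x13
s_1 = Round(s_0, k_0) = 0x30
s_2 = Round(s_1, k_1) = 0x0B
s_3 = Round(s_2, k_2) = 0xB6
s_4 = Round(s_3, k_3) = 0x6A
s_5 = Round(s_4, k_4) = 0xA5
s_6 = Round(s_5, k_5) = 0x50

0x50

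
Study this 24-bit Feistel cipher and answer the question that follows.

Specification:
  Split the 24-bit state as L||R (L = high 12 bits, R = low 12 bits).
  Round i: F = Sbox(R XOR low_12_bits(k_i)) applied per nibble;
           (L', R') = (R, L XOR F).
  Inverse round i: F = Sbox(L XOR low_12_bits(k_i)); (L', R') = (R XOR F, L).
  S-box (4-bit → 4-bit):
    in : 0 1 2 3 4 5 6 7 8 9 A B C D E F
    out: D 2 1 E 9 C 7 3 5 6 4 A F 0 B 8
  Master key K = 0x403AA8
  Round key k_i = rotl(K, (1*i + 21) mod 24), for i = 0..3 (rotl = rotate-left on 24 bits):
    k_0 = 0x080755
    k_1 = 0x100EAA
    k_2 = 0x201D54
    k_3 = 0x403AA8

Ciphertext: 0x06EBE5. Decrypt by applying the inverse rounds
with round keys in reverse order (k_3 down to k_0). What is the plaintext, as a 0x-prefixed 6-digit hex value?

s_0 = ciphertext = 0x06EBE5
s_1 = InvRound(s_0, k_3) = 0xF1206E
s_2 = InvRound(s_1, k_2) = 0x1F9F12
s_3 = InvRound(s_2, k_1) = 0x7DC1F9
s_4 = InvRound(s_3, k_0) = 0xCAF7DC

0xCAF7DC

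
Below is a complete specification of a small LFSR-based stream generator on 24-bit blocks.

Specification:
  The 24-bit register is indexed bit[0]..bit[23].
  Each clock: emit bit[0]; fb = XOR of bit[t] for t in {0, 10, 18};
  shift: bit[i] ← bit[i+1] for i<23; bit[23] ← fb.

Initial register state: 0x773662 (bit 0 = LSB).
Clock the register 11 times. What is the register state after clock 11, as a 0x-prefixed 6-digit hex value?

reg_0 = 0x773662
clock 1: out=0, reg = 0x3B9B31
clock 2: out=1, reg = 0x9DCD98
clock 3: out=0, reg = 0x4EE6CC
clock 4: out=0, reg = 0x277366
clock 5: out=0, reg = 0x93B9B3
clock 6: out=1, reg = 0xC9DCD9
clock 7: out=1, reg = 0x64EE6C
clock 8: out=0, reg = 0x327736
clock 9: out=0, reg = 0x993B9B
clock 10: out=1, reg = 0xCC9DCD
clock 11: out=1, reg = 0xE64EE6

0xE64EE6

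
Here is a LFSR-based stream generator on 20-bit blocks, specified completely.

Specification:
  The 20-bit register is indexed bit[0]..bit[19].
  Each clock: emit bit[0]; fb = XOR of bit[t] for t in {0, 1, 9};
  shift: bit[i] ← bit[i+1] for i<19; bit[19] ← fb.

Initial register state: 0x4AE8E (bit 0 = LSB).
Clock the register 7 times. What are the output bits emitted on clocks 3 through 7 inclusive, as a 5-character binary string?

11000

reg_0 = 0x4AE8E
clock 1: out=0, reg = 0x25747
clock 2: out=1, reg = 0x92BA3
clock 3: out=1, reg = 0xC95D1
clock 4: out=1, reg = 0xE4AE8
clock 5: out=0, reg = 0xF2574
clock 6: out=0, reg = 0x792BA
clock 7: out=0, reg = 0x3C95D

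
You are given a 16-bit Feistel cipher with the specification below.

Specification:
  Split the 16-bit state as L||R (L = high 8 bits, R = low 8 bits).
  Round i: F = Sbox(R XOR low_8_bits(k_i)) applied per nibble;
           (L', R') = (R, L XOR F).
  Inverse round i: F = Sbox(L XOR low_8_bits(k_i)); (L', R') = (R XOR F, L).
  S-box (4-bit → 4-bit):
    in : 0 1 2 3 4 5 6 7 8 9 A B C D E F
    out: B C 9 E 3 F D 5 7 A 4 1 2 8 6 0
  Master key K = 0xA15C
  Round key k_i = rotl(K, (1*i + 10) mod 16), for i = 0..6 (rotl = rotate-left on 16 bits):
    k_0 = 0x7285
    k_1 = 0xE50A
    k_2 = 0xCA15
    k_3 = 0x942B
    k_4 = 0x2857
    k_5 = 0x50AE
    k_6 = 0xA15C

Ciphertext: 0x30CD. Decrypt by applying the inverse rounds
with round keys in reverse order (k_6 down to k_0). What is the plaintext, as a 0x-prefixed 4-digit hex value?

s_0 = ciphertext = 0x30CD
s_1 = InvRound(s_0, k_6) = 0x1F30
s_2 = InvRound(s_1, k_5) = 0x2C1F
s_3 = InvRound(s_2, k_4) = 0x4E2C
s_4 = InvRound(s_3, k_3) = 0xF34E
s_5 = InvRound(s_4, k_2) = 0x23F3
s_6 = InvRound(s_5, k_1) = 0x6923
s_7 = InvRound(s_6, k_0) = 0x4169

0x4169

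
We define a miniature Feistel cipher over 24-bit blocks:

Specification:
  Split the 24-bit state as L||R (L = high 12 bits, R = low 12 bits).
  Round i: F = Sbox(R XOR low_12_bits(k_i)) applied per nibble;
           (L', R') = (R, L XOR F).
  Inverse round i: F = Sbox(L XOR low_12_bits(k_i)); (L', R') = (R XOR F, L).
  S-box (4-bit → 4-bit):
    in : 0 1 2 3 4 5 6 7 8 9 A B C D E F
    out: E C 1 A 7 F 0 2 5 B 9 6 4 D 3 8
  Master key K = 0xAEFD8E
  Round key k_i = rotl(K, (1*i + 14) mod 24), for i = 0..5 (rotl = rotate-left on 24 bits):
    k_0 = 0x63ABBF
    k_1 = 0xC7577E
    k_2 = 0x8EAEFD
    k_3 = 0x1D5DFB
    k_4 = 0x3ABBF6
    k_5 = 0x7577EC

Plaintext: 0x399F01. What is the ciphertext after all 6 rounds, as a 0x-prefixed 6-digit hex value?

0x2AD298

s_0 = plaintext = 0x399F01
s_1 = Round(s_0, k_0) = 0xF014FA
s_2 = Round(s_1, k_1) = 0x4FA556
s_3 = Round(s_2, k_2) = 0x55626C
s_4 = Round(s_3, k_3) = 0x26CDE4
s_5 = Round(s_4, k_4) = 0xDE42AD
s_6 = Round(s_5, k_5) = 0x2AD298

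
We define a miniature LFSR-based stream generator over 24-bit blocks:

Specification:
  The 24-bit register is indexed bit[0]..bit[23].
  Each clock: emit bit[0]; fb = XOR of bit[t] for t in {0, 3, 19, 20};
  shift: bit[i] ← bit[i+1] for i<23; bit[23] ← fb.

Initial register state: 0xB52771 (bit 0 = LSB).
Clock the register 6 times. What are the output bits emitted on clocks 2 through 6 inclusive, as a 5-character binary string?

00011

reg_0 = 0xB52771
clock 1: out=1, reg = 0x5A93B8
clock 2: out=0, reg = 0xAD49DC
clock 3: out=0, reg = 0x56A4EE
clock 4: out=0, reg = 0x2B5277
clock 5: out=1, reg = 0x15A93B
clock 6: out=1, reg = 0x8AD49D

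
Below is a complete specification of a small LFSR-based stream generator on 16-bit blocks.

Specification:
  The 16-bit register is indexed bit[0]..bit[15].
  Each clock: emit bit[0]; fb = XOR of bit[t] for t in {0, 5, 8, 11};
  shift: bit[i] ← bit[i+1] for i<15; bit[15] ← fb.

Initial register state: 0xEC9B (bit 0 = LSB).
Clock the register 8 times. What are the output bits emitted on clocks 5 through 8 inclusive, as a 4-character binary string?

reg_0 = 0xEC9B
clock 1: out=1, reg = 0x764D
clock 2: out=1, reg = 0xBB26
clock 3: out=0, reg = 0xDD93
clock 4: out=1, reg = 0xEEC9
clock 5: out=1, reg = 0x7764
clock 6: out=0, reg = 0x3BB2
clock 7: out=0, reg = 0x9DD9
clock 8: out=1, reg = 0xCEEC

1001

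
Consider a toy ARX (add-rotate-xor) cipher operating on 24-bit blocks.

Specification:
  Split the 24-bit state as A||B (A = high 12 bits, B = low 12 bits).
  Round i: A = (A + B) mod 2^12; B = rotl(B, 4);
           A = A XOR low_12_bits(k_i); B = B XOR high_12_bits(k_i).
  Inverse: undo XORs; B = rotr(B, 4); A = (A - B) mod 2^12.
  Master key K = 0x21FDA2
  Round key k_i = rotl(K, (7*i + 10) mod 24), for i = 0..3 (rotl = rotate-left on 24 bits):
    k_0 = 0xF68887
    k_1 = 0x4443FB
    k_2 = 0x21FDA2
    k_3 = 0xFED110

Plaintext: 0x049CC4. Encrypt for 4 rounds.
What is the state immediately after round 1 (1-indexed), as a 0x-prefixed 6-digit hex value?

s_0 = plaintext = 0x049CC4
s_1 = Round(s_0, k_0) = 0x58A324
s_2 = Round(s_1, k_1) = 0xB55607
s_3 = Round(s_2, k_2) = 0xCFE269
s_4 = Round(s_3, k_3) = 0xE7797F

0x58A324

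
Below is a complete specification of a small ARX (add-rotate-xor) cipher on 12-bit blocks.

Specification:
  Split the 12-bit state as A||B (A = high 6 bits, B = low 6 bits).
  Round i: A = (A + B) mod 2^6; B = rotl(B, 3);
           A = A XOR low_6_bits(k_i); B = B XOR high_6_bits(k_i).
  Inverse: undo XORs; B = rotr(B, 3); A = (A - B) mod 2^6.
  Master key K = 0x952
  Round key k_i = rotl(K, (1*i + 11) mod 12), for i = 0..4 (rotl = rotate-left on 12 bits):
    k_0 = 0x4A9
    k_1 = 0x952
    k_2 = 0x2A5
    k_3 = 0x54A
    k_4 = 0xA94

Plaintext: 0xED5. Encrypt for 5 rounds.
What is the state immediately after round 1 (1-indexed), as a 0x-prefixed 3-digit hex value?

s_0 = plaintext = 0xED5
s_1 = Round(s_0, k_0) = 0xE78
s_2 = Round(s_1, k_1) = 0x8E2
s_3 = Round(s_2, k_2) = 0x81E
s_4 = Round(s_3, k_3) = 0xD26
s_5 = Round(s_4, k_4) = 0x39E

0xE78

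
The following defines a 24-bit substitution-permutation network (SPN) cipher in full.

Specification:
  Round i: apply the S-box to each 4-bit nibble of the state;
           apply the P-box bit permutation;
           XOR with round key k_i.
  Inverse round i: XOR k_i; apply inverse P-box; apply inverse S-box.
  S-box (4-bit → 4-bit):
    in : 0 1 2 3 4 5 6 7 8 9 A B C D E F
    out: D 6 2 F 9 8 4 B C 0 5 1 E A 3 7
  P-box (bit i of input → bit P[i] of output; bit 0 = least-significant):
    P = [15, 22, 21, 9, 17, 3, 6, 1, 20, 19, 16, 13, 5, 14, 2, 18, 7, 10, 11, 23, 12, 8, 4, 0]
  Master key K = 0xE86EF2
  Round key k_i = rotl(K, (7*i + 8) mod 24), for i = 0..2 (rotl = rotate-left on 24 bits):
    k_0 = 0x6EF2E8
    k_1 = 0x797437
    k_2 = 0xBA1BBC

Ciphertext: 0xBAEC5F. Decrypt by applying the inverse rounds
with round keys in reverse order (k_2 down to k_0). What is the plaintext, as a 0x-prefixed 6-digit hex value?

0x4E405E

s_0 = ciphertext = 0xBAEC5F
s_1 = InvRound(s_0, k_2) = 0x7EE584
s_2 = InvRound(s_1, k_1) = 0x3B464B
s_3 = InvRound(s_2, k_0) = 0x4E405E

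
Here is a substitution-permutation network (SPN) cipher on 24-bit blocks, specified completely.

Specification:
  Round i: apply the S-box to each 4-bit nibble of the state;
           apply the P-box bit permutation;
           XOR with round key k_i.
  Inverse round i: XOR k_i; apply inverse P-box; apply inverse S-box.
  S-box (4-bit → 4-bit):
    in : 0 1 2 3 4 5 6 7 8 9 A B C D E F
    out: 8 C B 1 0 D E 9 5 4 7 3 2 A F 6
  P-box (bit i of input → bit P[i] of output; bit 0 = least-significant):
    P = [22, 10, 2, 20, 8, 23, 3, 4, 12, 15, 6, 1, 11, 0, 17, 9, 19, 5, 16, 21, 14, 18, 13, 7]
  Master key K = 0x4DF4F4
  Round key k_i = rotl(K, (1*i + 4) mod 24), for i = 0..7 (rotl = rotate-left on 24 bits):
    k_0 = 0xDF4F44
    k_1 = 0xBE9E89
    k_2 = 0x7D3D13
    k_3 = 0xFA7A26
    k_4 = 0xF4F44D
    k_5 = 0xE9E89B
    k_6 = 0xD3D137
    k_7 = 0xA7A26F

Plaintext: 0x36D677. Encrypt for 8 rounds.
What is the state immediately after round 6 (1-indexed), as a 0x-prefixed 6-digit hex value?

0x62E8B9

s_0 = plaintext = 0x36D677
s_1 = Round(s_0, k_0) = 0xAE8C37
s_2 = Round(s_1, k_1) = 0xC177A9
s_3 = Round(s_2, k_2) = 0xD8261D
s_4 = Round(s_3, k_3) = 0xE7F4FD
s_5 = Round(s_4, k_4) = 0x4A90C4
s_6 = Round(s_5, k_5) = 0x62E8B9
s_7 = Round(s_6, k_6) = 0x7DEAD2
s_8 = Round(s_7, k_7) = 0x557C9E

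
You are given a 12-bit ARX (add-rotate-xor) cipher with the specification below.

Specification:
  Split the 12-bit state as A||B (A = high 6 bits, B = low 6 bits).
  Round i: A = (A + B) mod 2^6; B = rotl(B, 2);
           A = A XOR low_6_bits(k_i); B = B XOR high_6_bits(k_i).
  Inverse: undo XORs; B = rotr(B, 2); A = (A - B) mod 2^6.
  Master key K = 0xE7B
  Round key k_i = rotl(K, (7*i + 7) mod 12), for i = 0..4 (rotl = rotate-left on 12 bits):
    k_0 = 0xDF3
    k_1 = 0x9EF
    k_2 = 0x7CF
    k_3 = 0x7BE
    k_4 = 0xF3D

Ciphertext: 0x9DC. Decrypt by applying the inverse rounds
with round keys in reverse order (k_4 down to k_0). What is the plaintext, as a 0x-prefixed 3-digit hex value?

s_0 = ciphertext = 0x9DC
s_1 = InvRound(s_0, k_4) = 0x488
s_2 = InvRound(s_1, k_3) = 0x1E5
s_3 = InvRound(s_2, k_2) = 0x6AE
s_4 = InvRound(s_3, k_1) = 0x8D2
s_5 = InvRound(s_4, k_0) = 0xDD9

0xDD9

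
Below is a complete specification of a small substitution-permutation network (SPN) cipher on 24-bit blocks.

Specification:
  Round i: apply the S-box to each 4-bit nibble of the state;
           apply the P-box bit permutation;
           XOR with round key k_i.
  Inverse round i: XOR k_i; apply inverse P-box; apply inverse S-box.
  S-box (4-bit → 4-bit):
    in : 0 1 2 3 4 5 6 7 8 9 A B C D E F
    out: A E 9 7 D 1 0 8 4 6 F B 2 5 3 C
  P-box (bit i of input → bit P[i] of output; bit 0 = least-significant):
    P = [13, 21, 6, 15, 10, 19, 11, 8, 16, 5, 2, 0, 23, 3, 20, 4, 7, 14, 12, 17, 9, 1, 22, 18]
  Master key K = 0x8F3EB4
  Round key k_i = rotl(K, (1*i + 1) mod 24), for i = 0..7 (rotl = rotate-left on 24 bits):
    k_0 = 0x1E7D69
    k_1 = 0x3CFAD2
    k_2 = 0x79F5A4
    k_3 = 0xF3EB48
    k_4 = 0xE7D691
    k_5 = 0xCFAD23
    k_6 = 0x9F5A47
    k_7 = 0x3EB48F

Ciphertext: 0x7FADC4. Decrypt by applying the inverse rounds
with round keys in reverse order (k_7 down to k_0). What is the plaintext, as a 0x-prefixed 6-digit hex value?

0x9D0B37

s_0 = ciphertext = 0x7FADC4
s_1 = InvRound(s_0, k_7) = 0x98C2F8
s_2 = InvRound(s_1, k_6) = 0x040A87
s_3 = InvRound(s_2, k_5) = 0xD253B2
s_4 = InvRound(s_3, k_4) = 0x068B20
s_5 = InvRound(s_4, k_3) = 0xFC3E63
s_6 = InvRound(s_5, k_2) = 0xBE54FF
s_7 = InvRound(s_6, k_1) = 0x57E1D2
s_8 = InvRound(s_7, k_0) = 0x9D0B37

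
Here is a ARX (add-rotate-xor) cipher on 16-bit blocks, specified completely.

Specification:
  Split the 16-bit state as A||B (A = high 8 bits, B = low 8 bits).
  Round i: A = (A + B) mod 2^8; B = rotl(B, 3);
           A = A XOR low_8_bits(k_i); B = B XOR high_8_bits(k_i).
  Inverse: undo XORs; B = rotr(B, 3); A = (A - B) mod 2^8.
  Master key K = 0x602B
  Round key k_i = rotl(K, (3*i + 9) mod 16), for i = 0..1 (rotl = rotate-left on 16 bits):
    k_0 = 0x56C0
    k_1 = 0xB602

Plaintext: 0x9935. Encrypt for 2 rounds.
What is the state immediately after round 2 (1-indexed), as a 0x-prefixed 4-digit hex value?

s_0 = plaintext = 0x9935
s_1 = Round(s_0, k_0) = 0x0EFF
s_2 = Round(s_1, k_1) = 0x0F49

0x0F49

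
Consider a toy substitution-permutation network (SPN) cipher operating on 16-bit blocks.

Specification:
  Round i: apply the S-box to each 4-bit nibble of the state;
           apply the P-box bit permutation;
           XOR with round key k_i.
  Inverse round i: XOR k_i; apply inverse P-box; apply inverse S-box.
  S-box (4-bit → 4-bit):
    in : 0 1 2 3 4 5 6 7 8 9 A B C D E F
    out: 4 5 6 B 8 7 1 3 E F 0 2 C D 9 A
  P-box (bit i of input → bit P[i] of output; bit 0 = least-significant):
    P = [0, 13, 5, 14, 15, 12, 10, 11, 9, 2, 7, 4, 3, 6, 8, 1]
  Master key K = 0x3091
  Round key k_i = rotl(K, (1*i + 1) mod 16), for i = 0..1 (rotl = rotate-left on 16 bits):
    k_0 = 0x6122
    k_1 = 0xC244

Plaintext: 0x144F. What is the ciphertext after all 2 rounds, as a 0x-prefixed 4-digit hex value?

s_0 = plaintext = 0x144F
s_1 = Round(s_0, k_0) = 0x083A
s_2 = Round(s_1, k_1) = 0x5BD0

0x5BD0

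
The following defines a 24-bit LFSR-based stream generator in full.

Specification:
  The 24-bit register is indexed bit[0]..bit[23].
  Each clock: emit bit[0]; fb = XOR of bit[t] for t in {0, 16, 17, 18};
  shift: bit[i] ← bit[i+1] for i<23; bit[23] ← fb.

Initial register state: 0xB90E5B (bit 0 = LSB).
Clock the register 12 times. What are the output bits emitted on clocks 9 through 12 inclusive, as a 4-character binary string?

reg_0 = 0xB90E5B
clock 1: out=1, reg = 0x5C872D
clock 2: out=1, reg = 0x2E4396
clock 3: out=0, reg = 0x1721CB
clock 4: out=1, reg = 0x0B90E5
clock 5: out=1, reg = 0x85C872
clock 6: out=0, reg = 0x42E439
clock 7: out=1, reg = 0x21721C
clock 8: out=0, reg = 0x90B90E
clock 9: out=0, reg = 0x485C87
clock 10: out=1, reg = 0xA42E43
clock 11: out=1, reg = 0x521721
clock 12: out=1, reg = 0x290B90

0111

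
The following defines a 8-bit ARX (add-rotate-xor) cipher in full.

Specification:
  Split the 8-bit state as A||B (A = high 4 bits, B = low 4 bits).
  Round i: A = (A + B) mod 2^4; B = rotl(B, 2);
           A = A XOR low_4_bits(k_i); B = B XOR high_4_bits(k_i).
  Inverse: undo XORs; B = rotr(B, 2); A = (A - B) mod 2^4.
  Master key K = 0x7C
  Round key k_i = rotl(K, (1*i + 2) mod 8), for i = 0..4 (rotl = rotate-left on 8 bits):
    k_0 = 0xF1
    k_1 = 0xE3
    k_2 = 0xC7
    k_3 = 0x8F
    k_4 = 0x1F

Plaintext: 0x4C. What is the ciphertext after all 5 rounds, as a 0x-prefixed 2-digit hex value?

s_0 = plaintext = 0x4C
s_1 = Round(s_0, k_0) = 0x1C
s_2 = Round(s_1, k_1) = 0xED
s_3 = Round(s_2, k_2) = 0xCB
s_4 = Round(s_3, k_3) = 0x86
s_5 = Round(s_4, k_4) = 0x18

0x18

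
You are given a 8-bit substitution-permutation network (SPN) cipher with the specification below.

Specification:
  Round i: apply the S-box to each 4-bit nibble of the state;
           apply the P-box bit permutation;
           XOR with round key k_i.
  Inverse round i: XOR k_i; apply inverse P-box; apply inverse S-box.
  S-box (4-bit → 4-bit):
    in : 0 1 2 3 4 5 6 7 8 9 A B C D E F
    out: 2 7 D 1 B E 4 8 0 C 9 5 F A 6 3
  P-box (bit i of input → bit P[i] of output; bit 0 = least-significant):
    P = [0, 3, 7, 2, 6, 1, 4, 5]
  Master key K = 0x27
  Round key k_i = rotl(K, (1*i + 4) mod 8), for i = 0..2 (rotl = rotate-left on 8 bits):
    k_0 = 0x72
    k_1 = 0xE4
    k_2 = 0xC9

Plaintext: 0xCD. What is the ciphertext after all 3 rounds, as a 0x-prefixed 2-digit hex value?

0x58

s_0 = plaintext = 0xCD
s_1 = Round(s_0, k_0) = 0x0C
s_2 = Round(s_1, k_1) = 0x6B
s_3 = Round(s_2, k_2) = 0x58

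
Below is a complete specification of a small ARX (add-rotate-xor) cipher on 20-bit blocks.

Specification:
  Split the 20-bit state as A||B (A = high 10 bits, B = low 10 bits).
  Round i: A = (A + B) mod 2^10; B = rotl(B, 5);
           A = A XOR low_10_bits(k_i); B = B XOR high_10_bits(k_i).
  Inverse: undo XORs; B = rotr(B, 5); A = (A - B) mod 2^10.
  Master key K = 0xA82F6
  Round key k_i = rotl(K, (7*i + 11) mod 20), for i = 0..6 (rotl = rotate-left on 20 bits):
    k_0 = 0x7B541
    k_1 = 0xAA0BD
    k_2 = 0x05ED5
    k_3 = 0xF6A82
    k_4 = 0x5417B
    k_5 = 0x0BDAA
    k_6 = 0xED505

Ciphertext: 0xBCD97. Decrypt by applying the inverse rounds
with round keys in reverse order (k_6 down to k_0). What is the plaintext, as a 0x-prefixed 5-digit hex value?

0x85449

s_0 = ciphertext = 0xBCD97
s_1 = InvRound(s_0, k_6) = 0xE9451
s_2 = InvRound(s_1, k_5) = 0x933C3
s_3 = InvRound(s_2, k_4) = 0x30E74
s_4 = InvRound(s_3, k_3) = 0x1D1CD
s_5 = InvRound(s_4, k_2) = 0xD4F4E
s_6 = InvRound(s_5, k_1) = 0xC7CCF
s_7 = InvRound(s_6, k_0) = 0x85449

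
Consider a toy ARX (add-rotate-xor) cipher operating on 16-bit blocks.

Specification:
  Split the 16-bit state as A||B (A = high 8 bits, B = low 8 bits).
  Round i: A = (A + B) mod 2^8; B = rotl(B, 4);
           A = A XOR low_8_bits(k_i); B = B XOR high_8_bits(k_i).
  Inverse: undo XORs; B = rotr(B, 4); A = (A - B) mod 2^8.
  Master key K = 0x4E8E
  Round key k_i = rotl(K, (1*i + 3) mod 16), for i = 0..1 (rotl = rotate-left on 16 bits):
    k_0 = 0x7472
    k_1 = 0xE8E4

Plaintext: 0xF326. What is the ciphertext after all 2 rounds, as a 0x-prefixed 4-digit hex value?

0x6589

s_0 = plaintext = 0xF326
s_1 = Round(s_0, k_0) = 0x6B16
s_2 = Round(s_1, k_1) = 0x6589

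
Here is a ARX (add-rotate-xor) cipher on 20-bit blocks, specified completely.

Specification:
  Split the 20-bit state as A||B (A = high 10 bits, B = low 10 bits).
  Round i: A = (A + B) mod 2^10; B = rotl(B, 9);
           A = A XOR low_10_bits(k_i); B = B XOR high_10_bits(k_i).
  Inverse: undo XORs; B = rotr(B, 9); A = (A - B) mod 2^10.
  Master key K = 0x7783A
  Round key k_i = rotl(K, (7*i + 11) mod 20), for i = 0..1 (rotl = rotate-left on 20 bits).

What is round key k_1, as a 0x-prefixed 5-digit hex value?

0x9DE0E

K = 0x7783A
k_0 = rotl(K, (7*0+11) mod 20) = rotl(K, 11) = 0x1D3BC
k_1 = rotl(K, (7*1+11) mod 20) = rotl(K, 18) = 0x9DE0E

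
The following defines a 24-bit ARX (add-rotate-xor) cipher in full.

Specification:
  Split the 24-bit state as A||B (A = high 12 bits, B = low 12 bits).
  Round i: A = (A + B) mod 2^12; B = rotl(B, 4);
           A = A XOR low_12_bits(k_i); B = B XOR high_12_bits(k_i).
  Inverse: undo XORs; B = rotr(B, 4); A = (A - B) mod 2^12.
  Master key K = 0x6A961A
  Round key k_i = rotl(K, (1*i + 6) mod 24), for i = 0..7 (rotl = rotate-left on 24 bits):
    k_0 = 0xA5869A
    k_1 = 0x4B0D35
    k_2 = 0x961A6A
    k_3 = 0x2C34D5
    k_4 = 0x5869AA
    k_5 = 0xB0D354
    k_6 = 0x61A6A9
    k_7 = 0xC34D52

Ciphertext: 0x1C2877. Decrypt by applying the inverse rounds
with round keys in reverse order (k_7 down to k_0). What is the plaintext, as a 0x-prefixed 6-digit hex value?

s_0 = ciphertext = 0x1C2877
s_1 = InvRound(s_0, k_7) = 0x94C344
s_2 = InvRound(s_1, k_6) = 0x190E55
s_3 = InvRound(s_2, k_5) = 0xA6F855
s_4 = InvRound(s_3, k_4) = 0xFE83DD
s_5 = InvRound(s_4, k_3) = 0xD2CE11
s_6 = InvRound(s_5, k_2) = 0x6CF077
s_7 = InvRound(s_6, k_1) = 0x4AE74C
s_8 = InvRound(s_7, k_0) = 0xD634D1

0xD634D1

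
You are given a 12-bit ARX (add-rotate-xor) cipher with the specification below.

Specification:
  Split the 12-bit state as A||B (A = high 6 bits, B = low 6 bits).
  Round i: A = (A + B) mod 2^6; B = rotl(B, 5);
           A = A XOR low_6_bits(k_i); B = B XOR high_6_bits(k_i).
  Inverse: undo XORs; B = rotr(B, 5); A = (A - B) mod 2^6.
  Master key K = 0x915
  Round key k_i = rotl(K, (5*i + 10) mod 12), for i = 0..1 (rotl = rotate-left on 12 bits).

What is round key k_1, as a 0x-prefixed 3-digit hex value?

K = 0x915
k_0 = rotl(K, (5*0+10) mod 12) = rotl(K, 10) = 0x645
k_1 = rotl(K, (5*1+10) mod 12) = rotl(K, 3) = 0x8AC

0x8AC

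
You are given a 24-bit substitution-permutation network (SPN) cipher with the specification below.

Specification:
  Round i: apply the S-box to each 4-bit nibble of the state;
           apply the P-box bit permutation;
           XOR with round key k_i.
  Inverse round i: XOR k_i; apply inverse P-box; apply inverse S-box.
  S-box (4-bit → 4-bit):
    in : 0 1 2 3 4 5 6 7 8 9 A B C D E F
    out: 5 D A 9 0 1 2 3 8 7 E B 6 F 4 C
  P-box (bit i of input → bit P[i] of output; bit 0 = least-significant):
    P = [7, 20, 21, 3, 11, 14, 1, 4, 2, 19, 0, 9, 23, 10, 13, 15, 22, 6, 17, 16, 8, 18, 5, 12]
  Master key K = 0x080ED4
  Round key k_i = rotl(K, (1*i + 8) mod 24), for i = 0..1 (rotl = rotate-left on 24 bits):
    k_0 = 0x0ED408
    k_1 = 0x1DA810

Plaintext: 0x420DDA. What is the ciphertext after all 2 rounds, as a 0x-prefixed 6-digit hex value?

s_0 = plaintext = 0x420DDA
s_1 = Round(s_0, k_0) = 0xB7BE57
s_2 = Round(s_1, k_1) = 0xC935D1

0xC935D1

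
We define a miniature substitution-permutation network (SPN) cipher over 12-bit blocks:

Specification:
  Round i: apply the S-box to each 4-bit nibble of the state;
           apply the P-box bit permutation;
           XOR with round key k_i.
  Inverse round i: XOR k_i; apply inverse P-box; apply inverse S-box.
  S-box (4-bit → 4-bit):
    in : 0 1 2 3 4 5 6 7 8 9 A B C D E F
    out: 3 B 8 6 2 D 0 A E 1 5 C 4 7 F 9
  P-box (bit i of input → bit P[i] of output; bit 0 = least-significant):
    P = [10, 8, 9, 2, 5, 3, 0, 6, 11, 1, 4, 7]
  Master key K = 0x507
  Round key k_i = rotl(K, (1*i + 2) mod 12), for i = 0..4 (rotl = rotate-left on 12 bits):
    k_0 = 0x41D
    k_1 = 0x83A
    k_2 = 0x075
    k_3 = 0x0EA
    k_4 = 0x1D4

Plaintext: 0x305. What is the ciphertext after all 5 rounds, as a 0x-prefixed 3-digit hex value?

0x0F1

s_0 = plaintext = 0x305
s_1 = Round(s_0, k_0) = 0x223
s_2 = Round(s_1, k_1) = 0xBFA
s_3 = Round(s_2, k_2) = 0x685
s_4 = Round(s_3, k_3) = 0x6A7
s_5 = Round(s_4, k_4) = 0x0F1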